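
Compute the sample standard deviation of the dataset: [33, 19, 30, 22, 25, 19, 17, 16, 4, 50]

12.2859

Step 1: Compute the mean: 23.5
Step 2: Sum of squared deviations from the mean: 1358.5
Step 3: Sample variance = 1358.5 / 9 = 150.9444
Step 4: Standard deviation = sqrt(150.9444) = 12.2859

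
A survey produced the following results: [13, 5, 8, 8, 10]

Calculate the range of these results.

8

Step 1: Identify the maximum value: max = 13
Step 2: Identify the minimum value: min = 5
Step 3: Range = max - min = 13 - 5 = 8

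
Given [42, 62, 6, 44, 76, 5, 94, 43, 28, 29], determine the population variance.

728.69

Step 1: Compute the mean: (42 + 62 + 6 + 44 + 76 + 5 + 94 + 43 + 28 + 29) / 10 = 42.9
Step 2: Compute squared deviations from the mean:
  (42 - 42.9)^2 = 0.81
  (62 - 42.9)^2 = 364.81
  (6 - 42.9)^2 = 1361.61
  (44 - 42.9)^2 = 1.21
  (76 - 42.9)^2 = 1095.61
  (5 - 42.9)^2 = 1436.41
  (94 - 42.9)^2 = 2611.21
  (43 - 42.9)^2 = 0.01
  (28 - 42.9)^2 = 222.01
  (29 - 42.9)^2 = 193.21
Step 3: Sum of squared deviations = 7286.9
Step 4: Population variance = 7286.9 / 10 = 728.69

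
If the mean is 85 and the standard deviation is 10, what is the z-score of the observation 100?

1.5

Step 1: Recall the z-score formula: z = (x - mu) / sigma
Step 2: Substitute values: z = (100 - 85) / 10
Step 3: z = 15 / 10 = 1.5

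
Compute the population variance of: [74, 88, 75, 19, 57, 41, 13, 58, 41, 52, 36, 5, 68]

596.7929

Step 1: Compute the mean: (74 + 88 + 75 + 19 + 57 + 41 + 13 + 58 + 41 + 52 + 36 + 5 + 68) / 13 = 48.2308
Step 2: Compute squared deviations from the mean:
  (74 - 48.2308)^2 = 664.0533
  (88 - 48.2308)^2 = 1581.5917
  (75 - 48.2308)^2 = 716.5917
  (19 - 48.2308)^2 = 854.4379
  (57 - 48.2308)^2 = 76.8994
  (41 - 48.2308)^2 = 52.284
  (13 - 48.2308)^2 = 1241.2071
  (58 - 48.2308)^2 = 95.4379
  (41 - 48.2308)^2 = 52.284
  (52 - 48.2308)^2 = 14.2071
  (36 - 48.2308)^2 = 149.5917
  (5 - 48.2308)^2 = 1868.8994
  (68 - 48.2308)^2 = 390.8225
Step 3: Sum of squared deviations = 7758.3077
Step 4: Population variance = 7758.3077 / 13 = 596.7929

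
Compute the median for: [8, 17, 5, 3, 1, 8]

6.5

Step 1: Sort the data in ascending order: [1, 3, 5, 8, 8, 17]
Step 2: The number of values is n = 6.
Step 3: Since n is even, the median is the average of positions 3 and 4:
  Median = (5 + 8) / 2 = 6.5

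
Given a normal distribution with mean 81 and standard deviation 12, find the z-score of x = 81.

0

Step 1: Recall the z-score formula: z = (x - mu) / sigma
Step 2: Substitute values: z = (81 - 81) / 12
Step 3: z = 0 / 12 = 0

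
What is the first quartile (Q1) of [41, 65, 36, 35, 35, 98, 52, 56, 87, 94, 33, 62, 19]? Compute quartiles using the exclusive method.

35

Step 1: Sort the data: [19, 33, 35, 35, 36, 41, 52, 56, 62, 65, 87, 94, 98]
Step 2: n = 13
Step 3: Using the exclusive quartile method:
  Q1 = 35
  Q2 (median) = 52
  Q3 = 76
  IQR = Q3 - Q1 = 76 - 35 = 41
Step 4: Q1 = 35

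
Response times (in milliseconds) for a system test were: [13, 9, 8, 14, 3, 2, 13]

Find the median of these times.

9

Step 1: Sort the data in ascending order: [2, 3, 8, 9, 13, 13, 14]
Step 2: The number of values is n = 7.
Step 3: Since n is odd, the median is the middle value at position 4: 9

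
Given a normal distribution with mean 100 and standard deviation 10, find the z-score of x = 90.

-1

Step 1: Recall the z-score formula: z = (x - mu) / sigma
Step 2: Substitute values: z = (90 - 100) / 10
Step 3: z = -10 / 10 = -1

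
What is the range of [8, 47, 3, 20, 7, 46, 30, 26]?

44

Step 1: Identify the maximum value: max = 47
Step 2: Identify the minimum value: min = 3
Step 3: Range = max - min = 47 - 3 = 44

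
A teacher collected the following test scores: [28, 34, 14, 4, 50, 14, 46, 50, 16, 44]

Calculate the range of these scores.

46

Step 1: Identify the maximum value: max = 50
Step 2: Identify the minimum value: min = 4
Step 3: Range = max - min = 50 - 4 = 46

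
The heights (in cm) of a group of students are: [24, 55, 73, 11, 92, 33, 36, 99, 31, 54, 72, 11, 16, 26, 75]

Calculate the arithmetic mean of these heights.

47.2

Step 1: Sum all values: 24 + 55 + 73 + 11 + 92 + 33 + 36 + 99 + 31 + 54 + 72 + 11 + 16 + 26 + 75 = 708
Step 2: Count the number of values: n = 15
Step 3: Mean = sum / n = 708 / 15 = 47.2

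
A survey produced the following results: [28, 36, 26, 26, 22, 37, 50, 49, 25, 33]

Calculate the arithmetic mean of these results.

33.2

Step 1: Sum all values: 28 + 36 + 26 + 26 + 22 + 37 + 50 + 49 + 25 + 33 = 332
Step 2: Count the number of values: n = 10
Step 3: Mean = sum / n = 332 / 10 = 33.2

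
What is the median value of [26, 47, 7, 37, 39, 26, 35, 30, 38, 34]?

34.5

Step 1: Sort the data in ascending order: [7, 26, 26, 30, 34, 35, 37, 38, 39, 47]
Step 2: The number of values is n = 10.
Step 3: Since n is even, the median is the average of positions 5 and 6:
  Median = (34 + 35) / 2 = 34.5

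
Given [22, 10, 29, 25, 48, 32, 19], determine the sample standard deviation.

11.9004

Step 1: Compute the mean: 26.4286
Step 2: Sum of squared deviations from the mean: 849.7143
Step 3: Sample variance = 849.7143 / 6 = 141.619
Step 4: Standard deviation = sqrt(141.619) = 11.9004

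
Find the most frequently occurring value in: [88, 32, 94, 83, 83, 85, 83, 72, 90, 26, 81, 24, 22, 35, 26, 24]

83

Step 1: Count the frequency of each value:
  22: appears 1 time(s)
  24: appears 2 time(s)
  26: appears 2 time(s)
  32: appears 1 time(s)
  35: appears 1 time(s)
  72: appears 1 time(s)
  81: appears 1 time(s)
  83: appears 3 time(s)
  85: appears 1 time(s)
  88: appears 1 time(s)
  90: appears 1 time(s)
  94: appears 1 time(s)
Step 2: The value 83 appears most frequently (3 times).
Step 3: Mode = 83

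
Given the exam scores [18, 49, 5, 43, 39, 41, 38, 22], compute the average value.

31.875

Step 1: Sum all values: 18 + 49 + 5 + 43 + 39 + 41 + 38 + 22 = 255
Step 2: Count the number of values: n = 8
Step 3: Mean = sum / n = 255 / 8 = 31.875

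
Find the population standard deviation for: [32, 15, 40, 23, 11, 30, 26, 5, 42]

11.967

Step 1: Compute the mean: 24.8889
Step 2: Sum of squared deviations from the mean: 1288.8889
Step 3: Population variance = 1288.8889 / 9 = 143.2099
Step 4: Standard deviation = sqrt(143.2099) = 11.967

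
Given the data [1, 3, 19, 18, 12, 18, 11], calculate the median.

12

Step 1: Sort the data in ascending order: [1, 3, 11, 12, 18, 18, 19]
Step 2: The number of values is n = 7.
Step 3: Since n is odd, the median is the middle value at position 4: 12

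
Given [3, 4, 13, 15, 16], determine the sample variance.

38.7

Step 1: Compute the mean: (3 + 4 + 13 + 15 + 16) / 5 = 10.2
Step 2: Compute squared deviations from the mean:
  (3 - 10.2)^2 = 51.84
  (4 - 10.2)^2 = 38.44
  (13 - 10.2)^2 = 7.84
  (15 - 10.2)^2 = 23.04
  (16 - 10.2)^2 = 33.64
Step 3: Sum of squared deviations = 154.8
Step 4: Sample variance = 154.8 / 4 = 38.7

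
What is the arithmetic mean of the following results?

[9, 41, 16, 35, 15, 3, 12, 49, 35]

23.8889

Step 1: Sum all values: 9 + 41 + 16 + 35 + 15 + 3 + 12 + 49 + 35 = 215
Step 2: Count the number of values: n = 9
Step 3: Mean = sum / n = 215 / 9 = 23.8889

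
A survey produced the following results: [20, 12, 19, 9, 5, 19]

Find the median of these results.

15.5

Step 1: Sort the data in ascending order: [5, 9, 12, 19, 19, 20]
Step 2: The number of values is n = 6.
Step 3: Since n is even, the median is the average of positions 3 and 4:
  Median = (12 + 19) / 2 = 15.5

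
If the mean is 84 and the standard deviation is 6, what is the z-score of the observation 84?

0

Step 1: Recall the z-score formula: z = (x - mu) / sigma
Step 2: Substitute values: z = (84 - 84) / 6
Step 3: z = 0 / 6 = 0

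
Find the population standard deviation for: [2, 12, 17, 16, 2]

6.5848

Step 1: Compute the mean: 9.8
Step 2: Sum of squared deviations from the mean: 216.8
Step 3: Population variance = 216.8 / 5 = 43.36
Step 4: Standard deviation = sqrt(43.36) = 6.5848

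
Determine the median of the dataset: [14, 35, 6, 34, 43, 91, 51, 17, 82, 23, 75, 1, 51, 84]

39

Step 1: Sort the data in ascending order: [1, 6, 14, 17, 23, 34, 35, 43, 51, 51, 75, 82, 84, 91]
Step 2: The number of values is n = 14.
Step 3: Since n is even, the median is the average of positions 7 and 8:
  Median = (35 + 43) / 2 = 39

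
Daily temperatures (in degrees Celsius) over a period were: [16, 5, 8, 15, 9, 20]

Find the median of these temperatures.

12

Step 1: Sort the data in ascending order: [5, 8, 9, 15, 16, 20]
Step 2: The number of values is n = 6.
Step 3: Since n is even, the median is the average of positions 3 and 4:
  Median = (9 + 15) / 2 = 12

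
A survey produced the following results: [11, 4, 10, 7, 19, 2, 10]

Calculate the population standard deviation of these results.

5.127

Step 1: Compute the mean: 9
Step 2: Sum of squared deviations from the mean: 184
Step 3: Population variance = 184 / 7 = 26.2857
Step 4: Standard deviation = sqrt(26.2857) = 5.127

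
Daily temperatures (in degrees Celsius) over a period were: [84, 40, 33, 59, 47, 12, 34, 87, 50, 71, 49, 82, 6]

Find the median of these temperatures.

49

Step 1: Sort the data in ascending order: [6, 12, 33, 34, 40, 47, 49, 50, 59, 71, 82, 84, 87]
Step 2: The number of values is n = 13.
Step 3: Since n is odd, the median is the middle value at position 7: 49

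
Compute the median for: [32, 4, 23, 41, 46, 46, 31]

32

Step 1: Sort the data in ascending order: [4, 23, 31, 32, 41, 46, 46]
Step 2: The number of values is n = 7.
Step 3: Since n is odd, the median is the middle value at position 4: 32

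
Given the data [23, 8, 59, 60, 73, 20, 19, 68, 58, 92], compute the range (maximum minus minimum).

84

Step 1: Identify the maximum value: max = 92
Step 2: Identify the minimum value: min = 8
Step 3: Range = max - min = 92 - 8 = 84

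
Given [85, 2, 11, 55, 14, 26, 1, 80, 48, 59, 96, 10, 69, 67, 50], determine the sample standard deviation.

31.964

Step 1: Compute the mean: 44.8667
Step 2: Sum of squared deviations from the mean: 14303.7333
Step 3: Sample variance = 14303.7333 / 14 = 1021.6952
Step 4: Standard deviation = sqrt(1021.6952) = 31.964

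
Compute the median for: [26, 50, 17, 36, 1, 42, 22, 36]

31

Step 1: Sort the data in ascending order: [1, 17, 22, 26, 36, 36, 42, 50]
Step 2: The number of values is n = 8.
Step 3: Since n is even, the median is the average of positions 4 and 5:
  Median = (26 + 36) / 2 = 31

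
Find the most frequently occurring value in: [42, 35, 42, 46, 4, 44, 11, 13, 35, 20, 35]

35

Step 1: Count the frequency of each value:
  4: appears 1 time(s)
  11: appears 1 time(s)
  13: appears 1 time(s)
  20: appears 1 time(s)
  35: appears 3 time(s)
  42: appears 2 time(s)
  44: appears 1 time(s)
  46: appears 1 time(s)
Step 2: The value 35 appears most frequently (3 times).
Step 3: Mode = 35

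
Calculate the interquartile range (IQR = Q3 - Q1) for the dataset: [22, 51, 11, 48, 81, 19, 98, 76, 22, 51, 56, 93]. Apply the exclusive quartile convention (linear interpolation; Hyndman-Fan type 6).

57.75

Step 1: Sort the data: [11, 19, 22, 22, 48, 51, 51, 56, 76, 81, 93, 98]
Step 2: n = 12
Step 3: Using the exclusive quartile method:
  Q1 = 22
  Q2 (median) = 51
  Q3 = 79.75
  IQR = Q3 - Q1 = 79.75 - 22 = 57.75
Step 4: IQR = 57.75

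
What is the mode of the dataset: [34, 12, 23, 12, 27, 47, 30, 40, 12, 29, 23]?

12

Step 1: Count the frequency of each value:
  12: appears 3 time(s)
  23: appears 2 time(s)
  27: appears 1 time(s)
  29: appears 1 time(s)
  30: appears 1 time(s)
  34: appears 1 time(s)
  40: appears 1 time(s)
  47: appears 1 time(s)
Step 2: The value 12 appears most frequently (3 times).
Step 3: Mode = 12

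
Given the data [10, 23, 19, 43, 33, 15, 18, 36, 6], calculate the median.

19

Step 1: Sort the data in ascending order: [6, 10, 15, 18, 19, 23, 33, 36, 43]
Step 2: The number of values is n = 9.
Step 3: Since n is odd, the median is the middle value at position 5: 19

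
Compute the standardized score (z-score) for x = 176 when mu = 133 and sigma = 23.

1.8696

Step 1: Recall the z-score formula: z = (x - mu) / sigma
Step 2: Substitute values: z = (176 - 133) / 23
Step 3: z = 43 / 23 = 1.8696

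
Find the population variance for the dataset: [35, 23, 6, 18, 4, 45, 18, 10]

177.3594

Step 1: Compute the mean: (35 + 23 + 6 + 18 + 4 + 45 + 18 + 10) / 8 = 19.875
Step 2: Compute squared deviations from the mean:
  (35 - 19.875)^2 = 228.7656
  (23 - 19.875)^2 = 9.7656
  (6 - 19.875)^2 = 192.5156
  (18 - 19.875)^2 = 3.5156
  (4 - 19.875)^2 = 252.0156
  (45 - 19.875)^2 = 631.2656
  (18 - 19.875)^2 = 3.5156
  (10 - 19.875)^2 = 97.5156
Step 3: Sum of squared deviations = 1418.875
Step 4: Population variance = 1418.875 / 8 = 177.3594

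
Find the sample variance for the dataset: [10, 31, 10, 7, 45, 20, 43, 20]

222.7857

Step 1: Compute the mean: (10 + 31 + 10 + 7 + 45 + 20 + 43 + 20) / 8 = 23.25
Step 2: Compute squared deviations from the mean:
  (10 - 23.25)^2 = 175.5625
  (31 - 23.25)^2 = 60.0625
  (10 - 23.25)^2 = 175.5625
  (7 - 23.25)^2 = 264.0625
  (45 - 23.25)^2 = 473.0625
  (20 - 23.25)^2 = 10.5625
  (43 - 23.25)^2 = 390.0625
  (20 - 23.25)^2 = 10.5625
Step 3: Sum of squared deviations = 1559.5
Step 4: Sample variance = 1559.5 / 7 = 222.7857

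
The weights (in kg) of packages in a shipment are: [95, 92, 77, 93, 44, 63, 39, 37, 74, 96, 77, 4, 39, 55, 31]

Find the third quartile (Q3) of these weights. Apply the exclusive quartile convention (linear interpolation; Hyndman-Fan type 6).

92

Step 1: Sort the data: [4, 31, 37, 39, 39, 44, 55, 63, 74, 77, 77, 92, 93, 95, 96]
Step 2: n = 15
Step 3: Using the exclusive quartile method:
  Q1 = 39
  Q2 (median) = 63
  Q3 = 92
  IQR = Q3 - Q1 = 92 - 39 = 53
Step 4: Q3 = 92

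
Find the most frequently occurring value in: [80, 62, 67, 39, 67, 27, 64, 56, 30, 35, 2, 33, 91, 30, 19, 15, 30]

30

Step 1: Count the frequency of each value:
  2: appears 1 time(s)
  15: appears 1 time(s)
  19: appears 1 time(s)
  27: appears 1 time(s)
  30: appears 3 time(s)
  33: appears 1 time(s)
  35: appears 1 time(s)
  39: appears 1 time(s)
  56: appears 1 time(s)
  62: appears 1 time(s)
  64: appears 1 time(s)
  67: appears 2 time(s)
  80: appears 1 time(s)
  91: appears 1 time(s)
Step 2: The value 30 appears most frequently (3 times).
Step 3: Mode = 30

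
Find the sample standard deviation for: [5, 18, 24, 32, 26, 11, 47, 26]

12.9056

Step 1: Compute the mean: 23.625
Step 2: Sum of squared deviations from the mean: 1165.875
Step 3: Sample variance = 1165.875 / 7 = 166.5536
Step 4: Standard deviation = sqrt(166.5536) = 12.9056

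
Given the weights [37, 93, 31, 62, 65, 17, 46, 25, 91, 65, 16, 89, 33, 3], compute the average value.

48.0714

Step 1: Sum all values: 37 + 93 + 31 + 62 + 65 + 17 + 46 + 25 + 91 + 65 + 16 + 89 + 33 + 3 = 673
Step 2: Count the number of values: n = 14
Step 3: Mean = sum / n = 673 / 14 = 48.0714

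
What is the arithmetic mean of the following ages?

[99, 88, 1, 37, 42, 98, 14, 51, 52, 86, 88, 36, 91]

60.2308

Step 1: Sum all values: 99 + 88 + 1 + 37 + 42 + 98 + 14 + 51 + 52 + 86 + 88 + 36 + 91 = 783
Step 2: Count the number of values: n = 13
Step 3: Mean = sum / n = 783 / 13 = 60.2308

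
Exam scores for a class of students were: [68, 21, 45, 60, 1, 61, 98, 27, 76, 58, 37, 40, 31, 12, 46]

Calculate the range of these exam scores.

97

Step 1: Identify the maximum value: max = 98
Step 2: Identify the minimum value: min = 1
Step 3: Range = max - min = 98 - 1 = 97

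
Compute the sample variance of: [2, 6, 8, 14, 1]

27.2

Step 1: Compute the mean: (2 + 6 + 8 + 14 + 1) / 5 = 6.2
Step 2: Compute squared deviations from the mean:
  (2 - 6.2)^2 = 17.64
  (6 - 6.2)^2 = 0.04
  (8 - 6.2)^2 = 3.24
  (14 - 6.2)^2 = 60.84
  (1 - 6.2)^2 = 27.04
Step 3: Sum of squared deviations = 108.8
Step 4: Sample variance = 108.8 / 4 = 27.2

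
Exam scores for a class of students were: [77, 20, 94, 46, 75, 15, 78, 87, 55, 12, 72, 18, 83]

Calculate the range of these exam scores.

82

Step 1: Identify the maximum value: max = 94
Step 2: Identify the minimum value: min = 12
Step 3: Range = max - min = 94 - 12 = 82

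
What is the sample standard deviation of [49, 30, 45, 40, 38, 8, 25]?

13.9625

Step 1: Compute the mean: 33.5714
Step 2: Sum of squared deviations from the mean: 1169.7143
Step 3: Sample variance = 1169.7143 / 6 = 194.9524
Step 4: Standard deviation = sqrt(194.9524) = 13.9625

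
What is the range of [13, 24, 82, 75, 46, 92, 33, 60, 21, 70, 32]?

79

Step 1: Identify the maximum value: max = 92
Step 2: Identify the minimum value: min = 13
Step 3: Range = max - min = 92 - 13 = 79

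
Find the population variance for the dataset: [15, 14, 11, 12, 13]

2

Step 1: Compute the mean: (15 + 14 + 11 + 12 + 13) / 5 = 13
Step 2: Compute squared deviations from the mean:
  (15 - 13)^2 = 4
  (14 - 13)^2 = 1
  (11 - 13)^2 = 4
  (12 - 13)^2 = 1
  (13 - 13)^2 = 0
Step 3: Sum of squared deviations = 10
Step 4: Population variance = 10 / 5 = 2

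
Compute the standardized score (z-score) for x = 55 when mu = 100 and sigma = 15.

-3

Step 1: Recall the z-score formula: z = (x - mu) / sigma
Step 2: Substitute values: z = (55 - 100) / 15
Step 3: z = -45 / 15 = -3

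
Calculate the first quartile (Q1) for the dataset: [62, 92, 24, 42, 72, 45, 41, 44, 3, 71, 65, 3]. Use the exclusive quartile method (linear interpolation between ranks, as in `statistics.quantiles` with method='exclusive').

28.25

Step 1: Sort the data: [3, 3, 24, 41, 42, 44, 45, 62, 65, 71, 72, 92]
Step 2: n = 12
Step 3: Using the exclusive quartile method:
  Q1 = 28.25
  Q2 (median) = 44.5
  Q3 = 69.5
  IQR = Q3 - Q1 = 69.5 - 28.25 = 41.25
Step 4: Q1 = 28.25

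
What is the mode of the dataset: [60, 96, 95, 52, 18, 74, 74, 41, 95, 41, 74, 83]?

74

Step 1: Count the frequency of each value:
  18: appears 1 time(s)
  41: appears 2 time(s)
  52: appears 1 time(s)
  60: appears 1 time(s)
  74: appears 3 time(s)
  83: appears 1 time(s)
  95: appears 2 time(s)
  96: appears 1 time(s)
Step 2: The value 74 appears most frequently (3 times).
Step 3: Mode = 74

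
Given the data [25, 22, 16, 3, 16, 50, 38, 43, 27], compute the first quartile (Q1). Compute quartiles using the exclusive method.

16

Step 1: Sort the data: [3, 16, 16, 22, 25, 27, 38, 43, 50]
Step 2: n = 9
Step 3: Using the exclusive quartile method:
  Q1 = 16
  Q2 (median) = 25
  Q3 = 40.5
  IQR = Q3 - Q1 = 40.5 - 16 = 24.5
Step 4: Q1 = 16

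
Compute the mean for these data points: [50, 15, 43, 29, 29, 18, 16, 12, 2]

23.7778

Step 1: Sum all values: 50 + 15 + 43 + 29 + 29 + 18 + 16 + 12 + 2 = 214
Step 2: Count the number of values: n = 9
Step 3: Mean = sum / n = 214 / 9 = 23.7778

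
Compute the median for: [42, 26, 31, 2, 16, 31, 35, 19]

28.5

Step 1: Sort the data in ascending order: [2, 16, 19, 26, 31, 31, 35, 42]
Step 2: The number of values is n = 8.
Step 3: Since n is even, the median is the average of positions 4 and 5:
  Median = (26 + 31) / 2 = 28.5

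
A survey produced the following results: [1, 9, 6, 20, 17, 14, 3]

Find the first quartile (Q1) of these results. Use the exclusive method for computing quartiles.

3

Step 1: Sort the data: [1, 3, 6, 9, 14, 17, 20]
Step 2: n = 7
Step 3: Using the exclusive quartile method:
  Q1 = 3
  Q2 (median) = 9
  Q3 = 17
  IQR = Q3 - Q1 = 17 - 3 = 14
Step 4: Q1 = 3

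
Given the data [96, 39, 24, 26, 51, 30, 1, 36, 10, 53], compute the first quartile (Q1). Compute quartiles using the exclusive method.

20.5

Step 1: Sort the data: [1, 10, 24, 26, 30, 36, 39, 51, 53, 96]
Step 2: n = 10
Step 3: Using the exclusive quartile method:
  Q1 = 20.5
  Q2 (median) = 33
  Q3 = 51.5
  IQR = Q3 - Q1 = 51.5 - 20.5 = 31
Step 4: Q1 = 20.5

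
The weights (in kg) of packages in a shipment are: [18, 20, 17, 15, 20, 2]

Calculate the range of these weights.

18

Step 1: Identify the maximum value: max = 20
Step 2: Identify the minimum value: min = 2
Step 3: Range = max - min = 20 - 2 = 18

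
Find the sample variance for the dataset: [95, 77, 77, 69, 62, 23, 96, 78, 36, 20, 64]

694.4545

Step 1: Compute the mean: (95 + 77 + 77 + 69 + 62 + 23 + 96 + 78 + 36 + 20 + 64) / 11 = 63.3636
Step 2: Compute squared deviations from the mean:
  (95 - 63.3636)^2 = 1000.8595
  (77 - 63.3636)^2 = 185.9504
  (77 - 63.3636)^2 = 185.9504
  (69 - 63.3636)^2 = 31.7686
  (62 - 63.3636)^2 = 1.8595
  (23 - 63.3636)^2 = 1629.2231
  (96 - 63.3636)^2 = 1065.1322
  (78 - 63.3636)^2 = 214.2231
  (36 - 63.3636)^2 = 748.7686
  (20 - 63.3636)^2 = 1880.405
  (64 - 63.3636)^2 = 0.405
Step 3: Sum of squared deviations = 6944.5455
Step 4: Sample variance = 6944.5455 / 10 = 694.4545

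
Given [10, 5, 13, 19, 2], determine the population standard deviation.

5.98

Step 1: Compute the mean: 9.8
Step 2: Sum of squared deviations from the mean: 178.8
Step 3: Population variance = 178.8 / 5 = 35.76
Step 4: Standard deviation = sqrt(35.76) = 5.98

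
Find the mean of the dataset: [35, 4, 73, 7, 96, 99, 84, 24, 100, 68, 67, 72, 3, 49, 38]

54.6

Step 1: Sum all values: 35 + 4 + 73 + 7 + 96 + 99 + 84 + 24 + 100 + 68 + 67 + 72 + 3 + 49 + 38 = 819
Step 2: Count the number of values: n = 15
Step 3: Mean = sum / n = 819 / 15 = 54.6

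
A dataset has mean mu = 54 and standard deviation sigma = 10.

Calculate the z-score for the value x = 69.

1.5

Step 1: Recall the z-score formula: z = (x - mu) / sigma
Step 2: Substitute values: z = (69 - 54) / 10
Step 3: z = 15 / 10 = 1.5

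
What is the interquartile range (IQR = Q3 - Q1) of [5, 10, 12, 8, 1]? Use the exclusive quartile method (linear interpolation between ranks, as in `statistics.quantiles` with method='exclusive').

8

Step 1: Sort the data: [1, 5, 8, 10, 12]
Step 2: n = 5
Step 3: Using the exclusive quartile method:
  Q1 = 3
  Q2 (median) = 8
  Q3 = 11
  IQR = Q3 - Q1 = 11 - 3 = 8
Step 4: IQR = 8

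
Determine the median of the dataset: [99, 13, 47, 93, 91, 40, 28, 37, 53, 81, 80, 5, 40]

47

Step 1: Sort the data in ascending order: [5, 13, 28, 37, 40, 40, 47, 53, 80, 81, 91, 93, 99]
Step 2: The number of values is n = 13.
Step 3: Since n is odd, the median is the middle value at position 7: 47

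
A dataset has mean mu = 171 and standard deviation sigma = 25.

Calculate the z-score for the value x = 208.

1.48

Step 1: Recall the z-score formula: z = (x - mu) / sigma
Step 2: Substitute values: z = (208 - 171) / 25
Step 3: z = 37 / 25 = 1.48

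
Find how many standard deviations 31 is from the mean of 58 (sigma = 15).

-1.8

Step 1: Recall the z-score formula: z = (x - mu) / sigma
Step 2: Substitute values: z = (31 - 58) / 15
Step 3: z = -27 / 15 = -1.8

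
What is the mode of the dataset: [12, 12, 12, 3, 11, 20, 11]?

12

Step 1: Count the frequency of each value:
  3: appears 1 time(s)
  11: appears 2 time(s)
  12: appears 3 time(s)
  20: appears 1 time(s)
Step 2: The value 12 appears most frequently (3 times).
Step 3: Mode = 12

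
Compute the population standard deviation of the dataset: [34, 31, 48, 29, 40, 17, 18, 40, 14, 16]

11.3583

Step 1: Compute the mean: 28.7
Step 2: Sum of squared deviations from the mean: 1290.1
Step 3: Population variance = 1290.1 / 10 = 129.01
Step 4: Standard deviation = sqrt(129.01) = 11.3583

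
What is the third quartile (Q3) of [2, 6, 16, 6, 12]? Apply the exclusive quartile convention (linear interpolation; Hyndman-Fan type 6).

14

Step 1: Sort the data: [2, 6, 6, 12, 16]
Step 2: n = 5
Step 3: Using the exclusive quartile method:
  Q1 = 4
  Q2 (median) = 6
  Q3 = 14
  IQR = Q3 - Q1 = 14 - 4 = 10
Step 4: Q3 = 14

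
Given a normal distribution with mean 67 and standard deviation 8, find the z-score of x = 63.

-0.5

Step 1: Recall the z-score formula: z = (x - mu) / sigma
Step 2: Substitute values: z = (63 - 67) / 8
Step 3: z = -4 / 8 = -0.5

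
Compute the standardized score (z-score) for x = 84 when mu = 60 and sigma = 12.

2

Step 1: Recall the z-score formula: z = (x - mu) / sigma
Step 2: Substitute values: z = (84 - 60) / 12
Step 3: z = 24 / 12 = 2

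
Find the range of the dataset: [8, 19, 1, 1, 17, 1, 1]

18

Step 1: Identify the maximum value: max = 19
Step 2: Identify the minimum value: min = 1
Step 3: Range = max - min = 19 - 1 = 18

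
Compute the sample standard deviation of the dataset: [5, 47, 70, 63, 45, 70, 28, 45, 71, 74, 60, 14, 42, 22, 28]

22.3473

Step 1: Compute the mean: 45.6
Step 2: Sum of squared deviations from the mean: 6991.6
Step 3: Sample variance = 6991.6 / 14 = 499.4
Step 4: Standard deviation = sqrt(499.4) = 22.3473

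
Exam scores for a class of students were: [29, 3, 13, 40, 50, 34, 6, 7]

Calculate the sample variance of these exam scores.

317.0714

Step 1: Compute the mean: (29 + 3 + 13 + 40 + 50 + 34 + 6 + 7) / 8 = 22.75
Step 2: Compute squared deviations from the mean:
  (29 - 22.75)^2 = 39.0625
  (3 - 22.75)^2 = 390.0625
  (13 - 22.75)^2 = 95.0625
  (40 - 22.75)^2 = 297.5625
  (50 - 22.75)^2 = 742.5625
  (34 - 22.75)^2 = 126.5625
  (6 - 22.75)^2 = 280.5625
  (7 - 22.75)^2 = 248.0625
Step 3: Sum of squared deviations = 2219.5
Step 4: Sample variance = 2219.5 / 7 = 317.0714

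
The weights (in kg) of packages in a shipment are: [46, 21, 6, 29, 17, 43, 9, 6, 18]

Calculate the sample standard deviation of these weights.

14.9499

Step 1: Compute the mean: 21.6667
Step 2: Sum of squared deviations from the mean: 1788
Step 3: Sample variance = 1788 / 8 = 223.5
Step 4: Standard deviation = sqrt(223.5) = 14.9499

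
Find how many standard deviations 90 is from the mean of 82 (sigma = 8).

1

Step 1: Recall the z-score formula: z = (x - mu) / sigma
Step 2: Substitute values: z = (90 - 82) / 8
Step 3: z = 8 / 8 = 1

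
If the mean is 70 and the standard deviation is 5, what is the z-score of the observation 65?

-1

Step 1: Recall the z-score formula: z = (x - mu) / sigma
Step 2: Substitute values: z = (65 - 70) / 5
Step 3: z = -5 / 5 = -1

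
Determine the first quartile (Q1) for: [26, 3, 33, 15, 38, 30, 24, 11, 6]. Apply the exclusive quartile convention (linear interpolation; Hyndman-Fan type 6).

8.5

Step 1: Sort the data: [3, 6, 11, 15, 24, 26, 30, 33, 38]
Step 2: n = 9
Step 3: Using the exclusive quartile method:
  Q1 = 8.5
  Q2 (median) = 24
  Q3 = 31.5
  IQR = Q3 - Q1 = 31.5 - 8.5 = 23
Step 4: Q1 = 8.5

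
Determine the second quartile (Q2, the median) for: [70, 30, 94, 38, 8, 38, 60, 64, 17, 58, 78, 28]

48

Step 1: Sort the data: [8, 17, 28, 30, 38, 38, 58, 60, 64, 70, 78, 94]
Step 2: n = 12
Step 3: Q2 is the median. Since n is even, it is the average of the values at positions 6 and 7:
  Q2 = (38 + 58) / 2 = 48
Step 4: Q2 = 48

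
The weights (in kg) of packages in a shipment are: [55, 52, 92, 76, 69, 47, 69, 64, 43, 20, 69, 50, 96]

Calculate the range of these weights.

76

Step 1: Identify the maximum value: max = 96
Step 2: Identify the minimum value: min = 20
Step 3: Range = max - min = 96 - 20 = 76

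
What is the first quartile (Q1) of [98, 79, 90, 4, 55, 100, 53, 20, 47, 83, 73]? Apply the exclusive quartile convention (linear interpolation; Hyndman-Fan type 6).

47

Step 1: Sort the data: [4, 20, 47, 53, 55, 73, 79, 83, 90, 98, 100]
Step 2: n = 11
Step 3: Using the exclusive quartile method:
  Q1 = 47
  Q2 (median) = 73
  Q3 = 90
  IQR = Q3 - Q1 = 90 - 47 = 43
Step 4: Q1 = 47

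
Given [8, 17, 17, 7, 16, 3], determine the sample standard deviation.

6.0882

Step 1: Compute the mean: 11.3333
Step 2: Sum of squared deviations from the mean: 185.3333
Step 3: Sample variance = 185.3333 / 5 = 37.0667
Step 4: Standard deviation = sqrt(37.0667) = 6.0882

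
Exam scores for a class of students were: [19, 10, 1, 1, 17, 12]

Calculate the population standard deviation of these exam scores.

7.0238

Step 1: Compute the mean: 10
Step 2: Sum of squared deviations from the mean: 296
Step 3: Population variance = 296 / 6 = 49.3333
Step 4: Standard deviation = sqrt(49.3333) = 7.0238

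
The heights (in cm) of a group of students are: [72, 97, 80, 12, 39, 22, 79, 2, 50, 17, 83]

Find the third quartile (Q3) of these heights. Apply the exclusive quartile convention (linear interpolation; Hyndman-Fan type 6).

80

Step 1: Sort the data: [2, 12, 17, 22, 39, 50, 72, 79, 80, 83, 97]
Step 2: n = 11
Step 3: Using the exclusive quartile method:
  Q1 = 17
  Q2 (median) = 50
  Q3 = 80
  IQR = Q3 - Q1 = 80 - 17 = 63
Step 4: Q3 = 80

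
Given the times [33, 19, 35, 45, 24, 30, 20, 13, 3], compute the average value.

24.6667

Step 1: Sum all values: 33 + 19 + 35 + 45 + 24 + 30 + 20 + 13 + 3 = 222
Step 2: Count the number of values: n = 9
Step 3: Mean = sum / n = 222 / 9 = 24.6667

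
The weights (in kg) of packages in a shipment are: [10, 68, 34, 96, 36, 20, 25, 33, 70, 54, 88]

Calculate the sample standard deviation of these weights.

28.5355

Step 1: Compute the mean: 48.5455
Step 2: Sum of squared deviations from the mean: 8142.7273
Step 3: Sample variance = 8142.7273 / 10 = 814.2727
Step 4: Standard deviation = sqrt(814.2727) = 28.5355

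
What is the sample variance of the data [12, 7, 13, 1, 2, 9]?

25.0667

Step 1: Compute the mean: (12 + 7 + 13 + 1 + 2 + 9) / 6 = 7.3333
Step 2: Compute squared deviations from the mean:
  (12 - 7.3333)^2 = 21.7778
  (7 - 7.3333)^2 = 0.1111
  (13 - 7.3333)^2 = 32.1111
  (1 - 7.3333)^2 = 40.1111
  (2 - 7.3333)^2 = 28.4444
  (9 - 7.3333)^2 = 2.7778
Step 3: Sum of squared deviations = 125.3333
Step 4: Sample variance = 125.3333 / 5 = 25.0667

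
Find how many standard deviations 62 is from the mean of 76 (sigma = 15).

-0.9333

Step 1: Recall the z-score formula: z = (x - mu) / sigma
Step 2: Substitute values: z = (62 - 76) / 15
Step 3: z = -14 / 15 = -0.9333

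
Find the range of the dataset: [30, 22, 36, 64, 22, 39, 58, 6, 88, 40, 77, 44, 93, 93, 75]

87

Step 1: Identify the maximum value: max = 93
Step 2: Identify the minimum value: min = 6
Step 3: Range = max - min = 93 - 6 = 87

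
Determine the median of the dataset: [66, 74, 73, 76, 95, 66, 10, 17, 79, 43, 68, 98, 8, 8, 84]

68

Step 1: Sort the data in ascending order: [8, 8, 10, 17, 43, 66, 66, 68, 73, 74, 76, 79, 84, 95, 98]
Step 2: The number of values is n = 15.
Step 3: Since n is odd, the median is the middle value at position 8: 68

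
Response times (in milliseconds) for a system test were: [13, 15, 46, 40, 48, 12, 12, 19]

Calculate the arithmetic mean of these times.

25.625

Step 1: Sum all values: 13 + 15 + 46 + 40 + 48 + 12 + 12 + 19 = 205
Step 2: Count the number of values: n = 8
Step 3: Mean = sum / n = 205 / 8 = 25.625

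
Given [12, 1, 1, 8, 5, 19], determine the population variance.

40.5556

Step 1: Compute the mean: (12 + 1 + 1 + 8 + 5 + 19) / 6 = 7.6667
Step 2: Compute squared deviations from the mean:
  (12 - 7.6667)^2 = 18.7778
  (1 - 7.6667)^2 = 44.4444
  (1 - 7.6667)^2 = 44.4444
  (8 - 7.6667)^2 = 0.1111
  (5 - 7.6667)^2 = 7.1111
  (19 - 7.6667)^2 = 128.4444
Step 3: Sum of squared deviations = 243.3333
Step 4: Population variance = 243.3333 / 6 = 40.5556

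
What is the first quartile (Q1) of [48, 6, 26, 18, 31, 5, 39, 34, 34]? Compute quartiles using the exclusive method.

12

Step 1: Sort the data: [5, 6, 18, 26, 31, 34, 34, 39, 48]
Step 2: n = 9
Step 3: Using the exclusive quartile method:
  Q1 = 12
  Q2 (median) = 31
  Q3 = 36.5
  IQR = Q3 - Q1 = 36.5 - 12 = 24.5
Step 4: Q1 = 12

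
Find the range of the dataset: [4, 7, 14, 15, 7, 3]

12

Step 1: Identify the maximum value: max = 15
Step 2: Identify the minimum value: min = 3
Step 3: Range = max - min = 15 - 3 = 12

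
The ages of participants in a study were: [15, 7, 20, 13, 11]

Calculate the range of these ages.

13

Step 1: Identify the maximum value: max = 20
Step 2: Identify the minimum value: min = 7
Step 3: Range = max - min = 20 - 7 = 13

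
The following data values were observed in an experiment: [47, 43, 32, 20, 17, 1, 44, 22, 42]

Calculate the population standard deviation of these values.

14.8157

Step 1: Compute the mean: 29.7778
Step 2: Sum of squared deviations from the mean: 1975.5556
Step 3: Population variance = 1975.5556 / 9 = 219.5062
Step 4: Standard deviation = sqrt(219.5062) = 14.8157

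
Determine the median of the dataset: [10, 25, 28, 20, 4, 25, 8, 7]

15

Step 1: Sort the data in ascending order: [4, 7, 8, 10, 20, 25, 25, 28]
Step 2: The number of values is n = 8.
Step 3: Since n is even, the median is the average of positions 4 and 5:
  Median = (10 + 20) / 2 = 15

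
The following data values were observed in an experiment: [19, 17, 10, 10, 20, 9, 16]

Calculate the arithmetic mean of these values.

14.4286

Step 1: Sum all values: 19 + 17 + 10 + 10 + 20 + 9 + 16 = 101
Step 2: Count the number of values: n = 7
Step 3: Mean = sum / n = 101 / 7 = 14.4286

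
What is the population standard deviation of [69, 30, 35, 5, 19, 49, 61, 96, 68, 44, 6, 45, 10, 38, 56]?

24.9892

Step 1: Compute the mean: 42.0667
Step 2: Sum of squared deviations from the mean: 9366.9333
Step 3: Population variance = 9366.9333 / 15 = 624.4622
Step 4: Standard deviation = sqrt(624.4622) = 24.9892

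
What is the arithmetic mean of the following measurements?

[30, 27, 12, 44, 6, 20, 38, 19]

24.5

Step 1: Sum all values: 30 + 27 + 12 + 44 + 6 + 20 + 38 + 19 = 196
Step 2: Count the number of values: n = 8
Step 3: Mean = sum / n = 196 / 8 = 24.5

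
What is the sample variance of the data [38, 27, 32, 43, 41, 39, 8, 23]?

137.9821

Step 1: Compute the mean: (38 + 27 + 32 + 43 + 41 + 39 + 8 + 23) / 8 = 31.375
Step 2: Compute squared deviations from the mean:
  (38 - 31.375)^2 = 43.8906
  (27 - 31.375)^2 = 19.1406
  (32 - 31.375)^2 = 0.3906
  (43 - 31.375)^2 = 135.1406
  (41 - 31.375)^2 = 92.6406
  (39 - 31.375)^2 = 58.1406
  (8 - 31.375)^2 = 546.3906
  (23 - 31.375)^2 = 70.1406
Step 3: Sum of squared deviations = 965.875
Step 4: Sample variance = 965.875 / 7 = 137.9821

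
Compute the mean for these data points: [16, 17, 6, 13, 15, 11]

13

Step 1: Sum all values: 16 + 17 + 6 + 13 + 15 + 11 = 78
Step 2: Count the number of values: n = 6
Step 3: Mean = sum / n = 78 / 6 = 13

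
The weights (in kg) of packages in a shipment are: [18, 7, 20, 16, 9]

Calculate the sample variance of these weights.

32.5

Step 1: Compute the mean: (18 + 7 + 20 + 16 + 9) / 5 = 14
Step 2: Compute squared deviations from the mean:
  (18 - 14)^2 = 16
  (7 - 14)^2 = 49
  (20 - 14)^2 = 36
  (16 - 14)^2 = 4
  (9 - 14)^2 = 25
Step 3: Sum of squared deviations = 130
Step 4: Sample variance = 130 / 4 = 32.5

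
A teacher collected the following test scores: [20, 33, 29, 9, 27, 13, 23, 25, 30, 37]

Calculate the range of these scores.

28

Step 1: Identify the maximum value: max = 37
Step 2: Identify the minimum value: min = 9
Step 3: Range = max - min = 37 - 9 = 28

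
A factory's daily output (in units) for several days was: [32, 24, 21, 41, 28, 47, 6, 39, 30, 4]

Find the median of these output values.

29

Step 1: Sort the data in ascending order: [4, 6, 21, 24, 28, 30, 32, 39, 41, 47]
Step 2: The number of values is n = 10.
Step 3: Since n is even, the median is the average of positions 5 and 6:
  Median = (28 + 30) / 2 = 29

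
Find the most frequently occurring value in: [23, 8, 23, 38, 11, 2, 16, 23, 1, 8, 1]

23

Step 1: Count the frequency of each value:
  1: appears 2 time(s)
  2: appears 1 time(s)
  8: appears 2 time(s)
  11: appears 1 time(s)
  16: appears 1 time(s)
  23: appears 3 time(s)
  38: appears 1 time(s)
Step 2: The value 23 appears most frequently (3 times).
Step 3: Mode = 23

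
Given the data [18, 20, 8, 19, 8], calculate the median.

18

Step 1: Sort the data in ascending order: [8, 8, 18, 19, 20]
Step 2: The number of values is n = 5.
Step 3: Since n is odd, the median is the middle value at position 3: 18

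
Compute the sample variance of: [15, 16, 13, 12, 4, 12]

18

Step 1: Compute the mean: (15 + 16 + 13 + 12 + 4 + 12) / 6 = 12
Step 2: Compute squared deviations from the mean:
  (15 - 12)^2 = 9
  (16 - 12)^2 = 16
  (13 - 12)^2 = 1
  (12 - 12)^2 = 0
  (4 - 12)^2 = 64
  (12 - 12)^2 = 0
Step 3: Sum of squared deviations = 90
Step 4: Sample variance = 90 / 5 = 18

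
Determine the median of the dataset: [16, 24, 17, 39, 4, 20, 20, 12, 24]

20

Step 1: Sort the data in ascending order: [4, 12, 16, 17, 20, 20, 24, 24, 39]
Step 2: The number of values is n = 9.
Step 3: Since n is odd, the median is the middle value at position 5: 20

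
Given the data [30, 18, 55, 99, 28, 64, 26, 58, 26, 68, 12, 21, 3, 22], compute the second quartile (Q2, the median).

27

Step 1: Sort the data: [3, 12, 18, 21, 22, 26, 26, 28, 30, 55, 58, 64, 68, 99]
Step 2: n = 14
Step 3: Q2 is the median. Since n is even, it is the average of the values at positions 7 and 8:
  Q2 = (26 + 28) / 2 = 27
Step 4: Q2 = 27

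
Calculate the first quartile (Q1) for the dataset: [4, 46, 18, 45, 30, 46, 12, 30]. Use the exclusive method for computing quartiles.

13.5

Step 1: Sort the data: [4, 12, 18, 30, 30, 45, 46, 46]
Step 2: n = 8
Step 3: Using the exclusive quartile method:
  Q1 = 13.5
  Q2 (median) = 30
  Q3 = 45.75
  IQR = Q3 - Q1 = 45.75 - 13.5 = 32.25
Step 4: Q1 = 13.5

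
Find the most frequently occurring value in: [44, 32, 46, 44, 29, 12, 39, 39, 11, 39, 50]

39

Step 1: Count the frequency of each value:
  11: appears 1 time(s)
  12: appears 1 time(s)
  29: appears 1 time(s)
  32: appears 1 time(s)
  39: appears 3 time(s)
  44: appears 2 time(s)
  46: appears 1 time(s)
  50: appears 1 time(s)
Step 2: The value 39 appears most frequently (3 times).
Step 3: Mode = 39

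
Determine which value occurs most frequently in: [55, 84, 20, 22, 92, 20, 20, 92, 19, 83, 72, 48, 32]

20

Step 1: Count the frequency of each value:
  19: appears 1 time(s)
  20: appears 3 time(s)
  22: appears 1 time(s)
  32: appears 1 time(s)
  48: appears 1 time(s)
  55: appears 1 time(s)
  72: appears 1 time(s)
  83: appears 1 time(s)
  84: appears 1 time(s)
  92: appears 2 time(s)
Step 2: The value 20 appears most frequently (3 times).
Step 3: Mode = 20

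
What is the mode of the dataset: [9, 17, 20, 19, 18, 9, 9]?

9

Step 1: Count the frequency of each value:
  9: appears 3 time(s)
  17: appears 1 time(s)
  18: appears 1 time(s)
  19: appears 1 time(s)
  20: appears 1 time(s)
Step 2: The value 9 appears most frequently (3 times).
Step 3: Mode = 9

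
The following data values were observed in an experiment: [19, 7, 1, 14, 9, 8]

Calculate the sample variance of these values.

38.2667

Step 1: Compute the mean: (19 + 7 + 1 + 14 + 9 + 8) / 6 = 9.6667
Step 2: Compute squared deviations from the mean:
  (19 - 9.6667)^2 = 87.1111
  (7 - 9.6667)^2 = 7.1111
  (1 - 9.6667)^2 = 75.1111
  (14 - 9.6667)^2 = 18.7778
  (9 - 9.6667)^2 = 0.4444
  (8 - 9.6667)^2 = 2.7778
Step 3: Sum of squared deviations = 191.3333
Step 4: Sample variance = 191.3333 / 5 = 38.2667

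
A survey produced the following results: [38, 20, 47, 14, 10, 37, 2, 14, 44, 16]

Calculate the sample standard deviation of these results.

15.824

Step 1: Compute the mean: 24.2
Step 2: Sum of squared deviations from the mean: 2253.6
Step 3: Sample variance = 2253.6 / 9 = 250.4
Step 4: Standard deviation = sqrt(250.4) = 15.824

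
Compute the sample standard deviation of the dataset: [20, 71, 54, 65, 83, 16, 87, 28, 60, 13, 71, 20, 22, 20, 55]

26.6154

Step 1: Compute the mean: 45.6667
Step 2: Sum of squared deviations from the mean: 9917.3333
Step 3: Sample variance = 9917.3333 / 14 = 708.381
Step 4: Standard deviation = sqrt(708.381) = 26.6154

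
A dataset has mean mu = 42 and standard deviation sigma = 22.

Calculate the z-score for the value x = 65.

1.0455

Step 1: Recall the z-score formula: z = (x - mu) / sigma
Step 2: Substitute values: z = (65 - 42) / 22
Step 3: z = 23 / 22 = 1.0455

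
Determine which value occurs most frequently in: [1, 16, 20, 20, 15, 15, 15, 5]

15

Step 1: Count the frequency of each value:
  1: appears 1 time(s)
  5: appears 1 time(s)
  15: appears 3 time(s)
  16: appears 1 time(s)
  20: appears 2 time(s)
Step 2: The value 15 appears most frequently (3 times).
Step 3: Mode = 15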